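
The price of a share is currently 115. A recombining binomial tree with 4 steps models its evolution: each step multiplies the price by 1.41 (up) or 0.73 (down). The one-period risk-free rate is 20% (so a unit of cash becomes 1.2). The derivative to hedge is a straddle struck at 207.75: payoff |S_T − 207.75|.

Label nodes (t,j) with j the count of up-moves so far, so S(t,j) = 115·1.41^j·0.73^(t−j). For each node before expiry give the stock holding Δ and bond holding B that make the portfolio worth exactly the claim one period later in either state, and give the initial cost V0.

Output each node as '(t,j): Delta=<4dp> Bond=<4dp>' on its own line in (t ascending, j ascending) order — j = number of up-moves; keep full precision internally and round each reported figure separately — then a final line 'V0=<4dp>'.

Under the risk-neutral measure, an up-move has probability p* = (R−d)/(u−d) = 0.6912 and values discount at R = 1.2.
Terminal values V(4,·): V(4,0)=175.0920, V(4,1)=144.6709, V(4,2)=85.9123, V(4,3)=27.5804, V(4,4)=246.7923
(3,0): S=44.7370. Δ = (V_up−V_dn)/(S_up−S_dn) = (144.6709−175.0920)/(63.0791−32.6580) = -1.0000. V = [p*·144.6709 + (1−p*)·175.0920]/1.2 = 128.3880. B = V − Δ·S = 173.1250.
(3,1): S=86.4097. Δ = (V_up−V_dn)/(S_up−S_dn) = (85.9123−144.6709)/(121.8377−63.0791) = -1.0000. V = [p*·85.9123 + (1−p*)·144.6709]/1.2 = 86.7153. B = V − Δ·S = 173.1250.
(3,2): S=166.9010. Δ = (V_up−V_dn)/(S_up−S_dn) = (27.5804−85.9123)/(235.3304−121.8377) = -0.5140. V = [p*·27.5804 + (1−p*)·85.9123]/1.2 = 37.9955. B = V − Δ·S = 123.7777.
(3,3): S=322.3704. Δ = (V_up−V_dn)/(S_up−S_dn) = (246.7923−27.5804)/(454.5423−235.3304) = 1.0000. V = [p*·246.7923 + (1−p*)·27.5804]/1.2 = 149.2454. B = V − Δ·S = -173.1250.
(2,0): S=61.2835. Δ = (V_up−V_dn)/(S_up−S_dn) = (86.7153−128.3880)/(86.4097−44.7370) = -1.0000. V = [p*·86.7153 + (1−p*)·128.3880]/1.2 = 82.9873. B = V − Δ·S = 144.2708.
(2,1): S=118.3695. Δ = (V_up−V_dn)/(S_up−S_dn) = (37.9955−86.7153)/(166.9010−86.4097) = -0.6053. V = [p*·37.9955 + (1−p*)·86.7153]/1.2 = 44.2011. B = V − Δ·S = 115.8478.
(2,2): S=228.6315. Δ = (V_up−V_dn)/(S_up−S_dn) = (149.2454−37.9955)/(322.3704−166.9010) = 0.7156. V = [p*·149.2454 + (1−p*)·37.9955]/1.2 = 95.7407. B = V − Δ·S = -67.8620.
(1,0): S=83.9500. Δ = (V_up−V_dn)/(S_up−S_dn) = (44.2011−82.9873)/(118.3695−61.2835) = -0.6794. V = [p*·44.2011 + (1−p*)·82.9873]/1.2 = 46.8160. B = V − Δ·S = 103.8546.
(1,1): S=162.1500. Δ = (V_up−V_dn)/(S_up−S_dn) = (95.7407−44.2011)/(228.6315−118.3695) = 0.4674. V = [p*·95.7407 + (1−p*)·44.2011]/1.2 = 66.5201. B = V − Δ·S = -9.2734.
(0,0): S=115.0000. Δ = (V_up−V_dn)/(S_up−S_dn) = (66.5201−46.8160)/(162.1500−83.9500) = 0.2520. V = [p*·66.5201 + (1−p*)·46.8160]/1.2 = 50.3625. B = V − Δ·S = 21.3860.
Root portfolio cost Δ·115+B reproduces V0=50.3625.

(0,0): Delta=0.2520 Bond=21.3860
(1,0): Delta=-0.6794 Bond=103.8546
(1,1): Delta=0.4674 Bond=-9.2734
(2,0): Delta=-1.0000 Bond=144.2708
(2,1): Delta=-0.6053 Bond=115.8478
(2,2): Delta=0.7156 Bond=-67.8620
(3,0): Delta=-1.0000 Bond=173.1250
(3,1): Delta=-1.0000 Bond=173.1250
(3,2): Delta=-0.5140 Bond=123.7777
(3,3): Delta=1.0000 Bond=-173.1250
V0=50.3625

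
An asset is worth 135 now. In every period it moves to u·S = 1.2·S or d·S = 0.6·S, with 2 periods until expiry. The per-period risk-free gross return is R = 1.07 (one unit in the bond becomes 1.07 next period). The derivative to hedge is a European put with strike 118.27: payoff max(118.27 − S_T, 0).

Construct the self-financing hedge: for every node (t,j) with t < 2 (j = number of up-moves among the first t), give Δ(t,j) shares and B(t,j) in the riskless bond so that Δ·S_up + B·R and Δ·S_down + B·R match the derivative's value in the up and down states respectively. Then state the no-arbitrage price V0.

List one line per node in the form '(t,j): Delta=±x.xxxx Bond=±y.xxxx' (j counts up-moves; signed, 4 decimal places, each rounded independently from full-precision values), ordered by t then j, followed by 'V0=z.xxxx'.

No-arbitrage ⇒ martingale measure with p* = (R−d)/(u−d) = 0.7833.
Payoff layer (t=2): V(2,0)=69.6700, V(2,1)=21.0700, V(2,2)=0.0000
  t=1,j=0: stock 81.0000 → up 97.2000 (V=21.0700), down 48.6000 (V=69.6700). Price 29.5327; hedge Δ=-1.0000, bond B=110.5327.
  t=1,j=1: stock 162.0000 → up 194.4000 (V=0.0000), down 97.2000 (V=21.0700). Price 4.2665; hedge Δ=-0.2168, bond B=39.3832.
  t=0,j=0: stock 135.0000 → up 162.0000 (V=4.2665), down 81.0000 (V=29.5327). Price 9.1036; hedge Δ=-0.3119, bond B=51.2139.
Self-financing check: at every node Δ·S+B equals the discounted successor values.

(0,0): Delta=-0.3119 Bond=51.2139
(1,0): Delta=-1.0000 Bond=110.5327
(1,1): Delta=-0.2168 Bond=39.3832
V0=9.1036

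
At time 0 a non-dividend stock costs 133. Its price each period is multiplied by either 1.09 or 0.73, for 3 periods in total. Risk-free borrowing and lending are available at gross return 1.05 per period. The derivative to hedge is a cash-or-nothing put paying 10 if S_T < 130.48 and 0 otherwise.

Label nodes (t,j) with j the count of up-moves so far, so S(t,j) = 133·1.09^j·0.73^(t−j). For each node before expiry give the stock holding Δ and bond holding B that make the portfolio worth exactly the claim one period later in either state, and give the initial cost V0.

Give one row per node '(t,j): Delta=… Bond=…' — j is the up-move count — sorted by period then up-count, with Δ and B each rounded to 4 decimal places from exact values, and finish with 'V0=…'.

(0,0): Delta=-0.1497 Bond=22.4787
(1,0): Delta=0.0000 Bond=9.0703
(1,1): Delta=-0.1622 Bond=25.4192
(2,0): Delta=0.0000 Bond=9.5238
(2,1): Delta=0.0000 Bond=9.5238
(2,2): Delta=-0.1758 Bond=28.8360
V0=2.5714

The replicating-portfolio and risk-neutral prices coincide; use p* = (1.05−0.73)/(1.09−0.73) = 0.8889 for the latter.
Payoff layer (t=3): V(3,0)=10.0000, V(3,1)=10.0000, V(3,2)=10.0000, V(3,3)=0.0000
Node (2,0) S=70.8757: V=(p*·10.0000+(1−p*)·10.0000)/1.05=9.5238; Δ=(10.0000−10.0000)/(77.2545−51.7393)=0.0000; B=V−Δ·S=9.5238
Node (2,1) S=105.8281: V=(p*·10.0000+(1−p*)·10.0000)/1.05=9.5238; Δ=(10.0000−10.0000)/(115.3526−77.2545)=0.0000; B=V−Δ·S=9.5238
Node (2,2) S=158.0173: V=(p*·0.0000+(1−p*)·10.0000)/1.05=1.0582; Δ=(0.0000−10.0000)/(172.2389−115.3526)=-0.1758; B=V−Δ·S=28.8360
Node (1,0) S=97.0900: V=(p*·9.5238+(1−p*)·9.5238)/1.05=9.0703; Δ=(9.5238−9.5238)/(105.8281−70.8757)=0.0000; B=V−Δ·S=9.0703
Node (1,1) S=144.9700: V=(p*·1.0582+(1−p*)·9.5238)/1.05=1.9036; Δ=(1.0582−9.5238)/(158.0173−105.8281)=-0.1622; B=V−Δ·S=25.4192
Node (0,0) S=133.0000: V=(p*·1.9036+(1−p*)·9.0703)/1.05=2.5714; Δ=(1.9036−9.0703)/(144.9700−97.0900)=-0.1497; B=V−Δ·S=22.4787
Root portfolio cost Δ·133+B reproduces V0=2.5714.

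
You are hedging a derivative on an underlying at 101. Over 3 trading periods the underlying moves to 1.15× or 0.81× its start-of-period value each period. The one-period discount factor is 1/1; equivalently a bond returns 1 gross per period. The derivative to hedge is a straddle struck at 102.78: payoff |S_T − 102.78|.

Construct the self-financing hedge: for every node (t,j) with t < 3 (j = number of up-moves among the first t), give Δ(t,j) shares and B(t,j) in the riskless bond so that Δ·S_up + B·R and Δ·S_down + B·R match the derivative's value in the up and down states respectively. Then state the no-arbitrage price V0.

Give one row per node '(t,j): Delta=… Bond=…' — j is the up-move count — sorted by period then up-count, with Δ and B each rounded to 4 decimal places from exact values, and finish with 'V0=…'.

The replicating-portfolio and risk-neutral prices coincide; use p* = (1−0.81)/(1.15−0.81) = 0.5588 for the latter.
Terminal payoffs: V(3,0)=49.1045, V(3,1)=26.5740, V(3,2)=5.4137, V(3,3)=50.8284
Node (2,0) S=66.2661: V=(p*·26.5740+(1−p*)·49.1045)/1=36.5139; Δ=(26.5740−49.1045)/(76.2060−53.6755)=-1.0000; B=V−Δ·S=102.7800
Node (2,1) S=94.0815: V=(p*·5.4137+(1−p*)·26.5740)/1=14.7491; Δ=(5.4137−26.5740)/(108.1937−76.2060)=-0.6615; B=V−Δ·S=76.9852
Node (2,2) S=133.5725: V=(p*·50.8284+(1−p*)·5.4137)/1=30.7925; Δ=(50.8284−5.4137)/(153.6084−108.1937)=1.0000; B=V−Δ·S=-102.7800
Node (1,0) S=81.8100: V=(p*·14.7491+(1−p*)·36.5139)/1=24.3512; Δ=(14.7491−36.5139)/(94.0815−66.2661)=-0.7825; B=V−Δ·S=88.3653
Node (1,1) S=116.1500: V=(p*·30.7925+(1−p*)·14.7491)/1=23.7145; Δ=(30.7925−14.7491)/(133.5725−94.0815)=0.4063; B=V−Δ·S=-23.4718
Node (0,0) S=101.0000: V=(p*·23.7145+(1−p*)·24.3512)/1=23.9954; Δ=(23.7145−24.3512)/(116.1500−81.8100)=-0.0185; B=V−Δ·S=25.8681
The time-0 hedge costs 23.9954, which is the no-arbitrage price.

(0,0): Delta=-0.0185 Bond=25.8681
(1,0): Delta=-0.7825 Bond=88.3653
(1,1): Delta=0.4063 Bond=-23.4718
(2,0): Delta=-1.0000 Bond=102.7800
(2,1): Delta=-0.6615 Bond=76.9852
(2,2): Delta=1.0000 Bond=-102.7800
V0=23.9954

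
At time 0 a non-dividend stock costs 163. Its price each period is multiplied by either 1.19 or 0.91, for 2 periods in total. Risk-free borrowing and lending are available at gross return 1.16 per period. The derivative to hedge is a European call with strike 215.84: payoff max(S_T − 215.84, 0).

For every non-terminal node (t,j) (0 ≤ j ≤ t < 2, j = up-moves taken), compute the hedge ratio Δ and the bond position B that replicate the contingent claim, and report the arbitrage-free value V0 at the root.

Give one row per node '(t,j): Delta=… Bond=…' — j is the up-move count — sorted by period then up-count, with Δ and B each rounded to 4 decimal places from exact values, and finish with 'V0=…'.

(0,0): Delta=0.2527 Bond=-32.3136
(1,0): Delta=0.0000 Bond=0.0000
(1,1): Delta=0.2759 Bond=-41.9819
V0=8.8774

No-arbitrage ⇒ martingale measure with p* = (R−d)/(u−d) = 0.8929.
Terminal values V(2,·): V(2,0)=0.0000, V(2,1)=0.0000, V(2,2)=14.9843
Node (1,0) S=148.3300: V=(p*·0.0000+(1−p*)·0.0000)/1.16=0.0000; Δ=(0.0000−0.0000)/(176.5127−134.9803)=0.0000; B=V−Δ·S=0.0000
Node (1,1) S=193.9700: V=(p*·14.9843+(1−p*)·0.0000)/1.16=11.5335; Δ=(14.9843−0.0000)/(230.8243−176.5127)=0.2759; B=V−Δ·S=-41.9819
Node (0,0) S=163.0000: V=(p*·11.5335+(1−p*)·0.0000)/1.16=8.8774; Δ=(11.5335−0.0000)/(193.9700−148.3300)=0.2527; B=V−Δ·S=-32.3136
Self-financing check: at every node Δ·S+B equals the discounted successor values.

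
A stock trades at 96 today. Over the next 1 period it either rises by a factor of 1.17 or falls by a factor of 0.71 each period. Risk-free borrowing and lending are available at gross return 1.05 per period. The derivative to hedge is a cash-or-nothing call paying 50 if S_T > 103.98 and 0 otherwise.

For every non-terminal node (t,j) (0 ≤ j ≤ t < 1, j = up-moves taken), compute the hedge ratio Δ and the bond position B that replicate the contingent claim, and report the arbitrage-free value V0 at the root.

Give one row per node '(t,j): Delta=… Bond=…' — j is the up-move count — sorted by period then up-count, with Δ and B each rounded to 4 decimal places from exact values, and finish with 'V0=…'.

Under the risk-neutral measure, an up-move has probability p* = (R−d)/(u−d) = 0.7391 and values discount at R = 1.05.
At expiry t=1: V(1,0)=0.0000, V(1,1)=50.0000
Node (0,0) S=96.0000: V=(p*·50.0000+(1−p*)·0.0000)/1.05=35.1967; Δ=(50.0000−0.0000)/(112.3200−68.1600)=1.1322; B=V−Δ·S=-73.4990
The time-0 hedge costs 35.1967, which is the no-arbitrage price.

(0,0): Delta=1.1322 Bond=-73.4990
V0=35.1967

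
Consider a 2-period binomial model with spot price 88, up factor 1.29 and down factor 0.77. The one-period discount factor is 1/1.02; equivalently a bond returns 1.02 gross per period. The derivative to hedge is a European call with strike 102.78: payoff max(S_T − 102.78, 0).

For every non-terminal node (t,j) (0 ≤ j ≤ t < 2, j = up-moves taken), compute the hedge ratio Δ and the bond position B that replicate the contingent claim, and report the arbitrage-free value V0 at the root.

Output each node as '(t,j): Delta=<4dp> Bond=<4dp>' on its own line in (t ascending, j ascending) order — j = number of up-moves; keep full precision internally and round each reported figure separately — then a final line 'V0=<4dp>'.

(0,0): Delta=0.4497 Bond=-29.8755
(1,0): Delta=0.0000 Bond=0.0000
(1,1): Delta=0.7396 Bond=-63.3839
V0=9.6998

Risk-neutral probability p* = (R−d)/(u−d) = (1.02−0.77)/(1.29−0.77) = 0.4808.
At expiry t=2: V(2,0)=0.0000, V(2,1)=0.0000, V(2,2)=43.6608
Node (1,0) S=67.7600: V=(p*·0.0000+(1−p*)·0.0000)/1.02=0.0000; Δ=(0.0000−0.0000)/(87.4104−52.1752)=0.0000; B=V−Δ·S=0.0000
Node (1,1) S=113.5200: V=(p*·43.6608+(1−p*)·0.0000)/1.02=20.5792; Δ=(43.6608−0.0000)/(146.4408−87.4104)=0.7396; B=V−Δ·S=-63.3839
Node (0,0) S=88.0000: V=(p*·20.5792+(1−p*)·0.0000)/1.02=9.6998; Δ=(20.5792−0.0000)/(113.5200−67.7600)=0.4497; B=V−Δ·S=-29.8755
Root portfolio cost Δ·88+B reproduces V0=9.6998.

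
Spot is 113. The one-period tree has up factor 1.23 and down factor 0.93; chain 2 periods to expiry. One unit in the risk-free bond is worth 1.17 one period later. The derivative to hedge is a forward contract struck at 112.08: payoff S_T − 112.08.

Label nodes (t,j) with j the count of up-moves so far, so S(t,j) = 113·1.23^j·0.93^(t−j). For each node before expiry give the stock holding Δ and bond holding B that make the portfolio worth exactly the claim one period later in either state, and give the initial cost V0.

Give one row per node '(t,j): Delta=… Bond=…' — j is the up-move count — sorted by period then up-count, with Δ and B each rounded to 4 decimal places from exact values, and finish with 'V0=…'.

No-arbitrage ⇒ martingale measure with p* = (R−d)/(u−d) = 0.8000.
Terminal payoffs: V(2,0)=-14.3463, V(2,1)=17.1807, V(2,2)=58.8777
Node (1,0) S=105.0900: V=(p*·17.1807+(1−p*)·-14.3463)/1.17=9.2951; Δ=(17.1807−-14.3463)/(129.2607−97.7337)=1.0000; B=V−Δ·S=-95.7949
Node (1,1) S=138.9900: V=(p*·58.8777+(1−p*)·17.1807)/1.17=43.1951; Δ=(58.8777−17.1807)/(170.9577−129.2607)=1.0000; B=V−Δ·S=-95.7949
Node (0,0) S=113.0000: V=(p*·43.1951+(1−p*)·9.2951)/1.17=31.1240; Δ=(43.1951−9.2951)/(138.9900−105.0900)=1.0000; B=V−Δ·S=-81.8760
Root portfolio cost Δ·113+B reproduces V0=31.1240.

(0,0): Delta=1.0000 Bond=-81.8760
(1,0): Delta=1.0000 Bond=-95.7949
(1,1): Delta=1.0000 Bond=-95.7949
V0=31.1240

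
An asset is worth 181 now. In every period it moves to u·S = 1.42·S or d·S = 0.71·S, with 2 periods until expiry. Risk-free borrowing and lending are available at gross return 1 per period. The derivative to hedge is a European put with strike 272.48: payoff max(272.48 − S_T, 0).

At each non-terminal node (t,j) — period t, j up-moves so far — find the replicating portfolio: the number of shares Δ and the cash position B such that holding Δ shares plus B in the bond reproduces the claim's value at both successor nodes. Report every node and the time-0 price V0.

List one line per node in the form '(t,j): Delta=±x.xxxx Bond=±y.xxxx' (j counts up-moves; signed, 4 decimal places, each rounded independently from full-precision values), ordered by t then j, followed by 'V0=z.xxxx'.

(0,0): Delta=-0.7060 Bond=234.7030
(1,0): Delta=-1.0000 Bond=272.4800
(1,1): Delta=-0.4932 Bond=179.9916
V0=106.9100

The replicating-portfolio and risk-neutral prices coincide; use p* = (1−0.71)/(1.42−0.71) = 0.4085 for the latter.
Payoff layer (t=2): V(2,0)=181.2379, V(2,1)=89.9958, V(2,2)=0.0000
  t=1,j=0: stock 128.5100 → up 182.4842 (V=89.9958), down 91.2421 (V=181.2379). Price 143.9700; hedge Δ=-1.0000, bond B=272.4800.
  t=1,j=1: stock 257.0200 → up 364.9684 (V=0.0000), down 182.4842 (V=89.9958). Price 53.2370; hedge Δ=-0.4932, bond B=179.9916.
  t=0,j=0: stock 181.0000 → up 257.0200 (V=53.2370), down 128.5100 (V=143.9700). Price 106.9100; hedge Δ=-0.7060, bond B=234.7030.
The time-0 hedge costs 106.9100, which is the no-arbitrage price.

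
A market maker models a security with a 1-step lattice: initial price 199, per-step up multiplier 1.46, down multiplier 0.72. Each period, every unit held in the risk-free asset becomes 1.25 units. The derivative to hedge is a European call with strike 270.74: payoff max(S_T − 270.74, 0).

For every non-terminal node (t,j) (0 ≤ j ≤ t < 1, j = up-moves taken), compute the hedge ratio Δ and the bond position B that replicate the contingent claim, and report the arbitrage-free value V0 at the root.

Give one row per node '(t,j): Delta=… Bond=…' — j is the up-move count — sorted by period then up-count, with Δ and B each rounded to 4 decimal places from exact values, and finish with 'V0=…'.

(0,0): Delta=0.1345 Bond=-15.4119
V0=11.3449

The replicating-portfolio and risk-neutral prices coincide; use p* = (1.25−0.72)/(1.46−0.72) = 0.7162 for the latter.
Payoff layer (t=1): V(1,0)=0.0000, V(1,1)=19.8000
(0,0): S=199.0000. Δ = (V_up−V_dn)/(S_up−S_dn) = (19.8000−0.0000)/(290.5400−143.2800) = 0.1345. V = [p*·19.8000 + (1−p*)·0.0000]/1.25 = 11.3449. B = V − Δ·S = -15.4119.
Check: Δ(0,0)·S0 + B(0,0) = 11.3449 = V0.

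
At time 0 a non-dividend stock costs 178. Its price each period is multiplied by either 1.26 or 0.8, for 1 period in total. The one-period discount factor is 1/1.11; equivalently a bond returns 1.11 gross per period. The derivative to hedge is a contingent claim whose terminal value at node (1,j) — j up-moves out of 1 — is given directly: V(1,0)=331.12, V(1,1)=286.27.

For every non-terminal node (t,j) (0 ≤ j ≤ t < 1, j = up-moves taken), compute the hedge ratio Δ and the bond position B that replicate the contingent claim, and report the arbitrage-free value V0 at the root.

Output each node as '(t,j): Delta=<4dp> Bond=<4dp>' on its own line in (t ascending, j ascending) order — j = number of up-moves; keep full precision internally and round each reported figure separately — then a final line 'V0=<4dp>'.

The replicating-portfolio and risk-neutral prices coincide; use p* = (1.11−0.8)/(1.26−0.8) = 0.6739 for the latter.
At expiry t=1: V(1,0)=331.1200, V(1,1)=286.2700
  t=0,j=0: stock 178.0000 → up 224.2800 (V=286.2700), down 142.4000 (V=331.1200). Price 271.0766; hedge Δ=-0.5478, bond B=368.5766.
Check: Δ(0,0)·S0 + B(0,0) = 271.0766 = V0.

(0,0): Delta=-0.5478 Bond=368.5766
V0=271.0766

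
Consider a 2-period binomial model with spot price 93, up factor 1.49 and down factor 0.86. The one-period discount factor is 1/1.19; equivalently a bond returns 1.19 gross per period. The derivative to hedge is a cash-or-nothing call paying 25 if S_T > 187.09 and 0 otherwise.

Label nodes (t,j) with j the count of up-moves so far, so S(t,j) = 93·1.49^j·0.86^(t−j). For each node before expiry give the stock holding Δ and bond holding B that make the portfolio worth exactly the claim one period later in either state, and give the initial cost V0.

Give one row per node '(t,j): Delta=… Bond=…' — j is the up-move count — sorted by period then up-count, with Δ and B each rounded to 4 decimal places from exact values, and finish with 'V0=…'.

Under the risk-neutral measure, an up-move has probability p* = (R−d)/(u−d) = 0.5238 and values discount at R = 1.19.
At expiry t=2: V(2,0)=0.0000, V(2,1)=0.0000, V(2,2)=25.0000
(1,0): S=79.9800. Δ = (V_up−V_dn)/(S_up−S_dn) = (0.0000−0.0000)/(119.1702−68.7828) = 0.0000. V = [p*·0.0000 + (1−p*)·0.0000]/1.19 = 0.0000. B = V − Δ·S = 0.0000.
(1,1): S=138.5700. Δ = (V_up−V_dn)/(S_up−S_dn) = (25.0000−0.0000)/(206.4693−119.1702) = 0.2864. V = [p*·25.0000 + (1−p*)·0.0000]/1.19 = 11.0044. B = V − Δ·S = -28.6781.
(0,0): S=93.0000. Δ = (V_up−V_dn)/(S_up−S_dn) = (11.0044−0.0000)/(138.5700−79.9800) = 0.1878. V = [p*·11.0044 + (1−p*)·0.0000]/1.19 = 4.8439. B = V − Δ·S = -12.6234.
Self-financing check: at every node Δ·S+B equals the discounted successor values.

(0,0): Delta=0.1878 Bond=-12.6234
(1,0): Delta=0.0000 Bond=0.0000
(1,1): Delta=0.2864 Bond=-28.6781
V0=4.8439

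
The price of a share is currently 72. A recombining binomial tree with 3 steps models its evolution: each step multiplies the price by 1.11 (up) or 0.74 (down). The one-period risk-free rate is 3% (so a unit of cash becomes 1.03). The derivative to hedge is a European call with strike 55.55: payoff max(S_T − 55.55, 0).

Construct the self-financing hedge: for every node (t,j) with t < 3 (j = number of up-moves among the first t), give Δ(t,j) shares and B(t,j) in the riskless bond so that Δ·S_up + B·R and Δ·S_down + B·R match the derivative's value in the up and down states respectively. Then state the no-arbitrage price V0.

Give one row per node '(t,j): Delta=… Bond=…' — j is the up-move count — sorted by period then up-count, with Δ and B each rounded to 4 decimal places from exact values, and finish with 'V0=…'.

Since d<R<u, set p* = (R−d)/(u−d) = 0.7838; price each node as the discounted p*-expectation of its children.
Payoff layer (t=3): V(3,0)=0.0000, V(3,1)=0.0000, V(3,2)=10.0963, V(3,3)=42.9194
  t=2,j=0: stock 39.4272 → up 43.7642 (V=0.0000), down 29.1761 (V=0.0000). Price 0.0000; hedge Δ=0.0000, bond B=0.0000.
  t=2,j=1: stock 59.1408 → up 65.6463 (V=10.0963), down 43.7642 (V=0.0000). Price 7.6828; hedge Δ=0.4614, bond B=-19.6044.
  t=2,j=2: stock 88.7112 → up 98.4694 (V=42.9194), down 65.6463 (V=10.0963). Price 34.7792; hedge Δ=1.0000, bond B=-53.9320.
  t=1,j=0: stock 53.2800 → up 59.1408 (V=7.6828), down 39.4272 (V=0.0000). Price 5.8463; hedge Δ=0.3897, bond B=-14.9181.
  t=1,j=1: stock 79.9200 → up 88.7112 (V=34.7792), down 59.1408 (V=7.6828). Price 28.0781; hedge Δ=0.9163, bond B=-45.1552.
  t=0,j=0: stock 72.0000 → up 79.9200 (V=28.0781), down 53.2800 (V=5.8463). Price 22.5935; hedge Δ=0.8345, bond B=-37.4927.
Check: Δ(0,0)·S0 + B(0,0) = 22.5935 = V0.

(0,0): Delta=0.8345 Bond=-37.4927
(1,0): Delta=0.3897 Bond=-14.9181
(1,1): Delta=0.9163 Bond=-45.1552
(2,0): Delta=0.0000 Bond=0.0000
(2,1): Delta=0.4614 Bond=-19.6044
(2,2): Delta=1.0000 Bond=-53.9320
V0=22.5935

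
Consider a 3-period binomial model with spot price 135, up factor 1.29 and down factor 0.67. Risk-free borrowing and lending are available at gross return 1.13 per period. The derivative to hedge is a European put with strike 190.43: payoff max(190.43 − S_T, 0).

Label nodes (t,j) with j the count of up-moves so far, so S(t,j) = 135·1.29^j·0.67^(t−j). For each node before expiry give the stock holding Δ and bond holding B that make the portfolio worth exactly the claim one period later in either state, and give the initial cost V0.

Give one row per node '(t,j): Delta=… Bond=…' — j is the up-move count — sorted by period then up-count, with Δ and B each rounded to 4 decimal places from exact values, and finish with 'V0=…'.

Risk-neutral probability p* = (R−d)/(u−d) = (1.13−0.67)/(1.29−0.67) = 0.7419.
Terminal payoffs: V(3,0)=149.8270, V(3,1)=112.2541, V(3,2)=39.9122, V(3,3)=0.0000
  t=2,j=0: stock 60.6015 → up 78.1759 (V=112.2541), down 40.6030 (V=149.8270). Price 107.9206; hedge Δ=-1.0000, bond B=168.5221.
  t=2,j=1: stock 116.6805 → up 150.5178 (V=39.9122), down 78.1759 (V=112.2541). Price 51.8416; hedge Δ=-1.0000, bond B=168.5221.
  t=2,j=2: stock 224.6535 → up 289.8030 (V=0.0000), down 150.5178 (V=39.9122). Price 9.1150; hedge Δ=-0.2865, bond B=73.4894.
  t=1,j=0: stock 90.4500 → up 116.6805 (V=51.8416), down 60.6015 (V=107.9206). Price 58.6846; hedge Δ=-1.0000, bond B=149.1346.
  t=1,j=1: stock 174.1500 → up 224.6535 (V=9.1150), down 116.6805 (V=51.8416). Price 17.8241; hedge Δ=-0.3957, bond B=86.7380.
  t=0,j=0: stock 135.0000 → up 174.1500 (V=17.8241), down 90.4500 (V=58.6846). Price 25.1051; hedge Δ=-0.4882, bond B=91.0092.
Root portfolio cost Δ·135+B reproduces V0=25.1051.

(0,0): Delta=-0.4882 Bond=91.0092
(1,0): Delta=-1.0000 Bond=149.1346
(1,1): Delta=-0.3957 Bond=86.7380
(2,0): Delta=-1.0000 Bond=168.5221
(2,1): Delta=-1.0000 Bond=168.5221
(2,2): Delta=-0.2865 Bond=73.4894
V0=25.1051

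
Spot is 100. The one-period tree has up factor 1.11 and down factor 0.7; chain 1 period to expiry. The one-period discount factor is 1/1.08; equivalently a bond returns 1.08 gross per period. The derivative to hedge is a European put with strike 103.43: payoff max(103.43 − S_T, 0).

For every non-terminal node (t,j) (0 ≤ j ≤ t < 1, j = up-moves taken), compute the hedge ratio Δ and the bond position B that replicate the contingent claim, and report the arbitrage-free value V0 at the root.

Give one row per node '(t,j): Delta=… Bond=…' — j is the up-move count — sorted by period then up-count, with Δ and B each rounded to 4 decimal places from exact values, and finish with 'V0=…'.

No-arbitrage ⇒ martingale measure with p* = (R−d)/(u−d) = 0.9268.
Terminal values V(1,·): V(1,0)=33.4300, V(1,1)=0.0000
Node (0,0) S=100.0000: V=(p*·0.0000+(1−p*)·33.4300)/1.08=2.2649; Δ=(0.0000−33.4300)/(111.0000−70.0000)=-0.8154; B=V−Δ·S=83.8015
Check: Δ(0,0)·S0 + B(0,0) = 2.2649 = V0.

(0,0): Delta=-0.8154 Bond=83.8015
V0=2.2649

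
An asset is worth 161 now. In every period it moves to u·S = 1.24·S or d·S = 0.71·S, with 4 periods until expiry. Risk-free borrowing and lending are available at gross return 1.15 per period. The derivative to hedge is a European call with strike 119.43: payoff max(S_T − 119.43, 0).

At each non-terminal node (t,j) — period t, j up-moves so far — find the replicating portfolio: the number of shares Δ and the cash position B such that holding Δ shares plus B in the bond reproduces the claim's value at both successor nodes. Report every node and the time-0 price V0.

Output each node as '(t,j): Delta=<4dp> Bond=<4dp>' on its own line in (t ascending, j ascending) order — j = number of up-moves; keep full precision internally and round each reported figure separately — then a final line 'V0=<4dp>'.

No-arbitrage ⇒ martingale measure with p* = (R−d)/(u−d) = 0.8302.
At expiry t=4: V(4,0)=0.0000, V(4,1)=0.0000, V(4,2)=5.3618, V(4,3)=98.5162, V(4,4)=261.2084
  t=3,j=0: stock 57.6237 → up 71.4534 (V=0.0000), down 40.9128 (V=0.0000). Price 0.0000; hedge Δ=0.0000, bond B=0.0000.
  t=3,j=1: stock 100.6385 → up 124.7918 (V=5.3618), down 71.4534 (V=0.0000). Price 3.8707; hedge Δ=0.1005, bond B=-6.2459.
  t=3,j=2: stock 175.7631 → up 217.9462 (V=98.5162), down 124.7918 (V=5.3618). Price 71.9109; hedge Δ=1.0000, bond B=-103.8522.
  t=3,j=3: stock 306.9665 → up 380.6384 (V=261.2084), down 217.9462 (V=98.5162). Price 203.1143; hedge Δ=1.0000, bond B=-103.8522.
  t=2,j=0: stock 81.1601 → up 100.6385 (V=3.8707), down 57.6237 (V=0.0000). Price 2.7943; hedge Δ=0.0900, bond B=-4.5089.
  t=2,j=1: stock 141.7444 → up 175.7631 (V=71.9109), down 100.6385 (V=3.8707). Price 52.4842; hedge Δ=0.9057, bond B=-75.8935.
  t=2,j=2: stock 247.5536 → up 306.9665 (V=203.1143), down 175.7631 (V=71.9109). Price 157.2474; hedge Δ=1.0000, bond B=-90.3062.
  t=1,j=0: stock 114.3100 → up 141.7444 (V=52.4842), down 81.1601 (V=2.7943). Price 38.3012; hedge Δ=0.8202, bond B=-55.4536.
  t=1,j=1: stock 199.6400 → up 247.5536 (V=157.2474), down 141.7444 (V=52.4842). Price 121.2673; hedge Δ=0.9901, bond B=-76.3989.
  t=0,j=0: stock 161.0000 → up 199.6400 (V=121.2673), down 114.3100 (V=38.3012). Price 93.1989; hedge Δ=0.9723, bond B=-63.3410.
Root portfolio cost Δ·161+B reproduces V0=93.1989.

(0,0): Delta=0.9723 Bond=-63.3410
(1,0): Delta=0.8202 Bond=-55.4536
(1,1): Delta=0.9901 Bond=-76.3989
(2,0): Delta=0.0900 Bond=-4.5089
(2,1): Delta=0.9057 Bond=-75.8935
(2,2): Delta=1.0000 Bond=-90.3062
(3,0): Delta=0.0000 Bond=0.0000
(3,1): Delta=0.1005 Bond=-6.2459
(3,2): Delta=1.0000 Bond=-103.8522
(3,3): Delta=1.0000 Bond=-103.8522
V0=93.1989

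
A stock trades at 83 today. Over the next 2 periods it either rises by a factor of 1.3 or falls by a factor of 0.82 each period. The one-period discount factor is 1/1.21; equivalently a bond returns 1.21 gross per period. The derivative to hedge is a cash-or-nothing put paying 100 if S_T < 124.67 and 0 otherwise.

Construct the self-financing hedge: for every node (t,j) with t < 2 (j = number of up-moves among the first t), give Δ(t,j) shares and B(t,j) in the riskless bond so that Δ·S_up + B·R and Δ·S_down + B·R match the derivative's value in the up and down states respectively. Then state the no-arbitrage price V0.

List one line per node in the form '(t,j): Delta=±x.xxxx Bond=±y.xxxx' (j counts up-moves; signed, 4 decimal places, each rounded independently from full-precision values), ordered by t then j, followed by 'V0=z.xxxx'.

Risk-neutral probability p* = (R−d)/(u−d) = (1.21−0.82)/(1.3−0.82) = 0.8125.
Terminal values V(2,·): V(2,0)=100.0000, V(2,1)=100.0000, V(2,2)=0.0000
Node (1,0) S=68.0600: V=(p*·100.0000+(1−p*)·100.0000)/1.21=82.6446; Δ=(100.0000−100.0000)/(88.4780−55.8092)=0.0000; B=V−Δ·S=82.6446
Node (1,1) S=107.9000: V=(p*·0.0000+(1−p*)·100.0000)/1.21=15.4959; Δ=(0.0000−100.0000)/(140.2700−88.4780)=-1.9308; B=V−Δ·S=223.8292
Node (0,0) S=83.0000: V=(p*·15.4959+(1−p*)·82.6446)/1.21=23.2118; Δ=(15.4959−82.6446)/(107.9000−68.0600)=-1.6855; B=V−Δ·S=163.1050
Root portfolio cost Δ·83+B reproduces V0=23.2118.

(0,0): Delta=-1.6855 Bond=163.1050
(1,0): Delta=0.0000 Bond=82.6446
(1,1): Delta=-1.9308 Bond=223.8292
V0=23.2118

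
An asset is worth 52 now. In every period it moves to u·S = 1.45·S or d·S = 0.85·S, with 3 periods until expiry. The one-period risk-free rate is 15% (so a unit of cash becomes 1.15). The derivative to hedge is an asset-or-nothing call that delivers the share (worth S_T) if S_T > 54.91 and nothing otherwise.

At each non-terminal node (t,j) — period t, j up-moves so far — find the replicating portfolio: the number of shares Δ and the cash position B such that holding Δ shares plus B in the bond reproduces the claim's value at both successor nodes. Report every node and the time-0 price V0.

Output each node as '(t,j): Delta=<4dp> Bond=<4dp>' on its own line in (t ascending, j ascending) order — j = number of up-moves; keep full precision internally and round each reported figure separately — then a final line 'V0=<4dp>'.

(0,0): Delta=1.5236 Bond=-43.2815
(1,0): Delta=1.5236 Bond=-49.7737
(1,1): Delta=1.5236 Bond=-49.7737
(2,0): Delta=0.0000 Bond=0.0000
(2,1): Delta=2.4167 Bond=-114.4796
(2,2): Delta=1.0000 Bond=0.0000
V0=35.9431

No-arbitrage ⇒ martingale measure with p* = (R−d)/(u−d) = 0.5000.
At expiry t=3: V(3,0)=0.0000, V(3,1)=0.0000, V(3,2)=92.9305, V(3,3)=158.5285
  t=2,j=0: stock 37.5700 → up 54.4765 (V=0.0000), down 31.9345 (V=0.0000). Price 0.0000; hedge Δ=0.0000, bond B=0.0000.
  t=2,j=1: stock 64.0900 → up 92.9305 (V=92.9305), down 54.4765 (V=0.0000). Price 40.4046; hedge Δ=2.4167, bond B=-114.4796.
  t=2,j=2: stock 109.3300 → up 158.5285 (V=158.5285), down 92.9305 (V=92.9305). Price 109.3300; hedge Δ=1.0000, bond B=0.0000.
  t=1,j=0: stock 44.2000 → up 64.0900 (V=40.4046), down 37.5700 (V=0.0000). Price 17.5672; hedge Δ=1.5236, bond B=-49.7737.
  t=1,j=1: stock 75.4000 → up 109.3300 (V=109.3300), down 64.0900 (V=40.4046). Price 65.1020; hedge Δ=1.5236, bond B=-49.7737.
  t=0,j=0: stock 52.0000 → up 75.4000 (V=65.1020), down 44.2000 (V=17.5672). Price 35.9431; hedge Δ=1.5236, bond B=-43.2815.
Root portfolio cost Δ·52+B reproduces V0=35.9431.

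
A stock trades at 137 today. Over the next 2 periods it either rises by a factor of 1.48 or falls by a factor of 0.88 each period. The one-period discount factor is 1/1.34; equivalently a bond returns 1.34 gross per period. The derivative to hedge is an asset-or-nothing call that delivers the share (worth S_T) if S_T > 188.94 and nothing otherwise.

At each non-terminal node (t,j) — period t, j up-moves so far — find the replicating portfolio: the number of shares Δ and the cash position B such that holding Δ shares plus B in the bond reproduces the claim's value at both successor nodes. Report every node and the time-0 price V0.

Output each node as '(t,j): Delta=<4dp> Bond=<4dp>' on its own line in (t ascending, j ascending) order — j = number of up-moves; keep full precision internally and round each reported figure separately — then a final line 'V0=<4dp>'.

(0,0): Delta=2.0887 Bond=-187.9197
(1,0): Delta=0.0000 Bond=0.0000
(1,1): Delta=2.4667 Bond=-328.4510
V0=98.2308

No-arbitrage ⇒ martingale measure with p* = (R−d)/(u−d) = 0.7667.
Terminal payoffs: V(2,0)=0.0000, V(2,1)=0.0000, V(2,2)=300.0848
Node (1,0) S=120.5600: V=(p*·0.0000+(1−p*)·0.0000)/1.34=0.0000; Δ=(0.0000−0.0000)/(178.4288−106.0928)=0.0000; B=V−Δ·S=0.0000
Node (1,1) S=202.7600: V=(p*·300.0848+(1−p*)·0.0000)/1.34=171.6903; Δ=(300.0848−0.0000)/(300.0848−178.4288)=2.4667; B=V−Δ·S=-328.4510
Node (0,0) S=137.0000: V=(p*·171.6903+(1−p*)·0.0000)/1.34=98.2308; Δ=(171.6903−0.0000)/(202.7600−120.5600)=2.0887; B=V−Δ·S=-187.9197
Each (Δ,B) replicates both successor values, so the strategy is self-financing and V0 is arbitrage-free.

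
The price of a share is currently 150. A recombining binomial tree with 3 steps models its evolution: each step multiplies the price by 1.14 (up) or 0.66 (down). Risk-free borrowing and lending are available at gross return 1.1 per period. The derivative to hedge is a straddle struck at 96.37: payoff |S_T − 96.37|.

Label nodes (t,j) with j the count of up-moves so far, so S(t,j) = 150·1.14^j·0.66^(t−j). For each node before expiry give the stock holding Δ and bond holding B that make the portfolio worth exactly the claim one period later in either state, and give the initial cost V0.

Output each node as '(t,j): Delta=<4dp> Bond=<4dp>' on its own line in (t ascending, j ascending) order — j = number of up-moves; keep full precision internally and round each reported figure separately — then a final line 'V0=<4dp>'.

Risk-neutral probability p* = (R−d)/(u−d) = (1.1−0.66)/(1.14−0.66) = 0.9167.
Terminal payoffs: V(3,0)=53.2456, V(3,1)=21.8824, V(3,2)=32.2904, V(3,3)=125.8616
  t=2,j=0: stock 65.3400 → up 74.4876 (V=21.8824), down 43.1244 (V=53.2456). Price 22.2691; hedge Δ=-1.0000, bond B=87.6091.
  t=2,j=1: stock 112.8600 → up 128.6604 (V=32.2904), down 74.4876 (V=21.8824). Price 28.5664; hedge Δ=0.1921, bond B=6.8831.
  t=2,j=2: stock 194.9400 → up 222.2316 (V=125.8616), down 128.6604 (V=32.2904). Price 107.3309; hedge Δ=1.0000, bond B=-87.6091.
  t=1,j=0: stock 99.0000 → up 112.8600 (V=28.5664), down 65.3400 (V=22.2691). Price 25.4924; hedge Δ=0.1325, bond B=12.3730.
  t=1,j=1: stock 171.0000 → up 194.9400 (V=107.3309), down 112.8600 (V=28.5664). Price 91.6065; hedge Δ=0.9596, bond B=-72.4861.
  t=0,j=0: stock 150.0000 → up 171.0000 (V=91.6065), down 99.0000 (V=25.4924). Price 78.2700; hedge Δ=0.9183, bond B=-59.4678.
Root portfolio cost Δ·150+B reproduces V0=78.2700.

(0,0): Delta=0.9183 Bond=-59.4678
(1,0): Delta=0.1325 Bond=12.3730
(1,1): Delta=0.9596 Bond=-72.4861
(2,0): Delta=-1.0000 Bond=87.6091
(2,1): Delta=0.1921 Bond=6.8831
(2,2): Delta=1.0000 Bond=-87.6091
V0=78.2700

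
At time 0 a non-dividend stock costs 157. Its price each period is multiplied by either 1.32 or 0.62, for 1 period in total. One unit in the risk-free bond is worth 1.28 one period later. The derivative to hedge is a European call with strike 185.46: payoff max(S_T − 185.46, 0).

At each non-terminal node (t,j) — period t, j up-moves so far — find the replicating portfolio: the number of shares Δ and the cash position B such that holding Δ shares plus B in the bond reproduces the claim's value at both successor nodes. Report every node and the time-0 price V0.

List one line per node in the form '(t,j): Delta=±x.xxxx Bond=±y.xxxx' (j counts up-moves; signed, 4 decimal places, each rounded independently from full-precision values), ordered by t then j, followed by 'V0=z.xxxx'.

Since d<R<u, set p* = (R−d)/(u−d) = 0.9429; price each node as the discounted p*-expectation of its children.
At expiry t=1: V(1,0)=0.0000, V(1,1)=21.7800
  t=0,j=0: stock 157.0000 → up 207.2400 (V=21.7800), down 97.3400 (V=0.0000). Price 16.0433; hedge Δ=0.1982, bond B=-15.0710.
Self-financing check: at every node Δ·S+B equals the discounted successor values.

(0,0): Delta=0.1982 Bond=-15.0710
V0=16.0433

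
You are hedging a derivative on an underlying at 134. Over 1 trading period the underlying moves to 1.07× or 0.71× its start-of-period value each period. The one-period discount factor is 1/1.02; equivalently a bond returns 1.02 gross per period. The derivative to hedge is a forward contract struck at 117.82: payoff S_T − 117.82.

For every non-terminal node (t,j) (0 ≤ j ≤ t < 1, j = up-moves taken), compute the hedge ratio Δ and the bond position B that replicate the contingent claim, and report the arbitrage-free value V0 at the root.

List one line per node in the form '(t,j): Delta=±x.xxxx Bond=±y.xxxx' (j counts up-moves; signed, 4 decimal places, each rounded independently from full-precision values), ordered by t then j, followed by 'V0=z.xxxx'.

(0,0): Delta=1.0000 Bond=-115.5098
V0=18.4902

Since d<R<u, set p* = (R−d)/(u−d) = 0.8611; price each node as the discounted p*-expectation of its children.
Terminal payoffs: V(1,0)=-22.6800, V(1,1)=25.5600
  t=0,j=0: stock 134.0000 → up 143.3800 (V=25.5600), down 95.1400 (V=-22.6800). Price 18.4902; hedge Δ=1.0000, bond B=-115.5098.
Self-financing check: at every node Δ·S+B equals the discounted successor values.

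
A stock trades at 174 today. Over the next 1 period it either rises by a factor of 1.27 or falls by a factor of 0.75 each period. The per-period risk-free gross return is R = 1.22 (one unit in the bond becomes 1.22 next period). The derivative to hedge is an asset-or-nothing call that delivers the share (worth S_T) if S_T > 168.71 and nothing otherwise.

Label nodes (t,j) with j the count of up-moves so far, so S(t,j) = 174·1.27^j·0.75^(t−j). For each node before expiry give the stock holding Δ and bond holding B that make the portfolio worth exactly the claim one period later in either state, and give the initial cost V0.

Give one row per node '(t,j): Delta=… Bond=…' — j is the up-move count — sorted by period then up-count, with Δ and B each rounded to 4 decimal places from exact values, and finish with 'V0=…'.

(0,0): Delta=2.4423 Bond=-261.2468
V0=163.7147

Since d<R<u, set p* = (R−d)/(u−d) = 0.9038; price each node as the discounted p*-expectation of its children.
At expiry t=1: V(1,0)=0.0000, V(1,1)=220.9800
(0,0): S=174.0000. Δ = (V_up−V_dn)/(S_up−S_dn) = (220.9800−0.0000)/(220.9800−130.5000) = 2.4423. V = [p*·220.9800 + (1−p*)·0.0000]/1.22 = 163.7147. B = V − Δ·S = -261.2468.
Check: Δ(0,0)·S0 + B(0,0) = 163.7147 = V0.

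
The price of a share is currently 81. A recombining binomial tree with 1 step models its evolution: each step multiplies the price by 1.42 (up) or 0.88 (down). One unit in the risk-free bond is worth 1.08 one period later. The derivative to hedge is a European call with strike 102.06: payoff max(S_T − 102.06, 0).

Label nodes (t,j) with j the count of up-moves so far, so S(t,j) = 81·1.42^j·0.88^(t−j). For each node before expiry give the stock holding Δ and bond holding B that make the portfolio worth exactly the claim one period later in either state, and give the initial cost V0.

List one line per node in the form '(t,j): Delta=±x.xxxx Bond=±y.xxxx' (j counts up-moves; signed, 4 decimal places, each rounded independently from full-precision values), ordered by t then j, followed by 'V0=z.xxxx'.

Under the risk-neutral measure, an up-move has probability p* = (R−d)/(u−d) = 0.3704 and values discount at R = 1.08.
Payoff layer (t=1): V(1,0)=0.0000, V(1,1)=12.9600
Node (0,0) S=81.0000: V=(p*·12.9600+(1−p*)·0.0000)/1.08=4.4444; Δ=(12.9600−0.0000)/(115.0200−71.2800)=0.2963; B=V−Δ·S=-19.5556
Check: Δ(0,0)·S0 + B(0,0) = 4.4444 = V0.

(0,0): Delta=0.2963 Bond=-19.5556
V0=4.4444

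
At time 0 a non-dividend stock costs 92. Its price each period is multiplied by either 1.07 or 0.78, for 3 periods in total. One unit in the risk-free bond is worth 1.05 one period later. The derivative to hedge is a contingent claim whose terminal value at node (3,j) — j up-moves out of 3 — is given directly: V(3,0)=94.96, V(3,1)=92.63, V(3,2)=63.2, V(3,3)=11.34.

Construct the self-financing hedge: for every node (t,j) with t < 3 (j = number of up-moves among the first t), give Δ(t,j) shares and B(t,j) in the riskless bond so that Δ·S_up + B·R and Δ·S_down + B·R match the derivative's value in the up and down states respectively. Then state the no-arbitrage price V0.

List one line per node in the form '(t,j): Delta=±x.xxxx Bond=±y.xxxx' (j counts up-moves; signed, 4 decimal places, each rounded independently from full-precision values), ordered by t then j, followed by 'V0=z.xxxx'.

(0,0): Delta=-1.6571 Bond=171.2428
(1,0): Delta=-1.2613 Bond=151.4017
(1,1): Delta=-1.6785 Bond=181.9089
(2,0): Delta=-0.1435 Bond=96.4066
(2,1): Delta=-1.3217 Bond=163.6062
(2,2): Delta=-1.6978 Bond=193.0338
V0=18.7868

Since d<R<u, set p* = (R−d)/(u−d) = 0.9310; price each node as the discounted p*-expectation of its children.
Terminal payoffs: V(3,0)=94.9600, V(3,1)=92.6300, V(3,2)=63.2000, V(3,3)=11.3400
  t=2,j=0: stock 55.9728 → up 59.8909 (V=92.6300), down 43.6588 (V=94.9600). Price 88.3721; hedge Δ=-0.1435, bond B=96.4066.
  t=2,j=1: stock 76.7832 → up 82.1580 (V=63.2000), down 59.8909 (V=92.6300). Price 62.1235; hedge Δ=-1.3217, bond B=163.6062.
  t=2,j=2: stock 105.3308 → up 112.7040 (V=11.3400), down 82.1580 (V=63.2000). Price 14.2062; hedge Δ=-1.6978, bond B=193.0338.
  t=1,j=0: stock 71.7600 → up 76.7832 (V=62.1235), down 55.9728 (V=88.3721). Price 60.8893; hedge Δ=-1.2613, bond B=151.4017.
  t=1,j=1: stock 98.4400 → up 105.3308 (V=14.2062), down 76.7832 (V=62.1235). Price 16.6770; hedge Δ=-1.6785, bond B=181.9089.
  t=0,j=0: stock 92.0000 → up 98.4400 (V=16.6770), down 71.7600 (V=60.8893). Price 18.7868; hedge Δ=-1.6571, bond B=171.2428.
The time-0 hedge costs 18.7868, which is the no-arbitrage price.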